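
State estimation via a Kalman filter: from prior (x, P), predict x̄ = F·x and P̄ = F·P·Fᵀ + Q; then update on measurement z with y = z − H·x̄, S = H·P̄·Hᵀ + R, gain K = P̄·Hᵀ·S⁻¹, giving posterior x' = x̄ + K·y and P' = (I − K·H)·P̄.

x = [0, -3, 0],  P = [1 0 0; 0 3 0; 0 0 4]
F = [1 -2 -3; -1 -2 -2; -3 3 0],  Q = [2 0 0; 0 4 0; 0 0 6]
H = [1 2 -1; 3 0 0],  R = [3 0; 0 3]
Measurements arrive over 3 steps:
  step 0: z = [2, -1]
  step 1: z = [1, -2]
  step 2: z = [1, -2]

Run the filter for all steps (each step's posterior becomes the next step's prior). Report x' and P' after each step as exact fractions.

step 0: x̄ = F·x = [6, 6, -9]
step 0: P̄ = F·P·Fᵀ + Q = [51 35 -21; 35 33 -15; -21 -15 42]
step 0: y = z − H·x̄ = [-25, -19]
step 0: S = H·P̄·Hᵀ + R = [470 426; 426 462]
step 0: K = P̄·Hᵀ·S⁻¹ = [71/5944 1903/5944; 1477/5944 -11/5944; -336/743 417/1486]
step 0: x' = x̄ + K·y = [-567/1486, -263/1486, -4497/1486]
step 0: P' = (I − K·H)·P̄ = [1903/5944 -11/5944 417/1486; -11/5944 25975/5944 11877/1486; 417/1486 11877/1486 26187/1486]
step 1: x̄ = F·x = [6725/743, 10087/1486, 456/743]
step 1: P̄ = F·P·Fᵀ + Q = [1620555/5944 1207233/5944 -287109/2972; 1207233/5944 935263/5944 -212607/2972; -287109/2972 -212607/2972 71691/1486]
step 1: y = z − H·x̄ = [-15613/743, -21661/743]
step 1: S = H·P̄·Hᵀ + R = [13344427/5944 13827717/5944; 13827717/5944 14602827/5944]
step 1: K = P̄·Hᵀ·S⁻¹ = [4609239/205282720 63979431/205282720; 30099817/102641360 -3045687/102641360; -32835693/102641360 18984483/102641360]
step 1: x' = x̄ + K·y = [-52016293/102641360, 76511361/51320680, 99761271/51320680]
step 1: P' = (I − K·H)·P̄ = [63979431/205282720 -3045687/102641360 18984483/102641360; -3045687/102641360 133612179/51320680 220551789/51320680; 18984483/102641360 220551789/51320680 499849359/51320680]
step 2: x̄ = F·x = [-956629363/102641360, -130614847/20528272, 123023409/20528272]
step 2: P̄ = F·P·Fᵀ + Q = [30989954231/205282720 4586048115/41056544 -2210319333/41056544; 4586048115/41056544 3641132507/41056544 -1619691453/41056544; -2210319333/41056544 -1619691453/41056544 1345438875/41056544]
step 2: y = z − H·x̄ = [1490268119/51320680, 2664605369/102641360]
step 2: S = H·P̄·Hᵀ + R = [64343407899/51320680 131853048069/102641360; 131853048069/102641360 279525436239/205282720]
step 2: K = P̄·Hᵀ·S⁻¹ = [175804064092/7799232550905 2428161762571/7799232550905; 2307936252568/7799232550905 -257944408181/7799232550905; -816168369733/2599744183635 461620251311/2599744183635]
step 2: x' = x̄ + K·y = [-1516255610474/2599744183635, 3566105479834/2599744183635, 1287860818736/866581394545]
step 2: P' = (I − K·H)·P̄ = [2428161762571/7799232550905 -257944408181/7799232550905 461620251311/2599744183635; -257944408181/7799232550905 19909635401641/7799232550905 10879172545799/2599744183635; 461620251311/2599744183635 10879172545799/2599744183635 8222823484036/866581394545]

step 0: x' = [-567/1486, -263/1486, -4497/1486], P' = [1903/5944 -11/5944 417/1486; -11/5944 25975/5944 11877/1486; 417/1486 11877/1486 26187/1486]
step 1: x' = [-52016293/102641360, 76511361/51320680, 99761271/51320680], P' = [63979431/205282720 -3045687/102641360 18984483/102641360; -3045687/102641360 133612179/51320680 220551789/51320680; 18984483/102641360 220551789/51320680 499849359/51320680]
step 2: x' = [-1516255610474/2599744183635, 3566105479834/2599744183635, 1287860818736/866581394545], P' = [2428161762571/7799232550905 -257944408181/7799232550905 461620251311/2599744183635; -257944408181/7799232550905 19909635401641/7799232550905 10879172545799/2599744183635; 461620251311/2599744183635 10879172545799/2599744183635 8222823484036/866581394545]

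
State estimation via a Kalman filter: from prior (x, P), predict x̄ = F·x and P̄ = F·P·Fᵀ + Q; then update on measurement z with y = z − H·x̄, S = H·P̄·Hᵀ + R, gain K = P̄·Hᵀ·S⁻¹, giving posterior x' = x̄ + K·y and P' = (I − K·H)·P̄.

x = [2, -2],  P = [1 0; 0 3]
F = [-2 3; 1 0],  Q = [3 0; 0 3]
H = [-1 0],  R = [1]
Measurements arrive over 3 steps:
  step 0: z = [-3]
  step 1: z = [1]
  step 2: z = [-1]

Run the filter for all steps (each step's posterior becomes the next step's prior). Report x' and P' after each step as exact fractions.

step 0: x' = [92/35, 44/35], P' = [34/35 -2/35; -2/35 136/35]
step 1: x' = [-1541/1524, 1985/762], P' = [1489/1524 -37/762; -37/762 1474/381]
step 2: x' = [19868/16501, -38461/66004], P' = [16120/16501 -800/16501; -800/16501 255781/66004]

step 0: x̄ = F·x = [-10, 2]
step 0: P̄ = F·P·Fᵀ + Q = [34 -2; -2 4]
step 0: y = z − H·x̄ = [-13]
step 0: S = H·P̄·Hᵀ + R = [35]
step 0: K = P̄·Hᵀ·S⁻¹ = [-34/35; 2/35]
step 0: x' = x̄ + K·y = [92/35, 44/35]
step 0: P' = (I − K·H)·P̄ = [34/35 -2/35; -2/35 136/35]
step 1: x̄ = F·x = [-52/35, 92/35]
step 1: P̄ = F·P·Fᵀ + Q = [1489/35 -74/35; -74/35 139/35]
step 1: y = z − H·x̄ = [-17/35]
step 1: S = H·P̄·Hᵀ + R = [1524/35]
step 1: K = P̄·Hᵀ·S⁻¹ = [-1489/1524; 37/762]
step 1: x' = x̄ + K·y = [-1541/1524, 1985/762]
step 1: P' = (I − K·H)·P̄ = [1489/1524 -37/762; -37/762 1474/381]
step 2: x̄ = F·x = [3748/381, -1541/1524]
step 2: P̄ = F·P·Fᵀ + Q = [16120/381 -800/381; -800/381 6061/1524]
step 2: y = z − H·x̄ = [3367/381]
step 2: S = H·P̄·Hᵀ + R = [16501/381]
step 2: K = P̄·Hᵀ·S⁻¹ = [-16120/16501; 800/16501]
step 2: x' = x̄ + K·y = [19868/16501, -38461/66004]
step 2: P' = (I − K·H)·P̄ = [16120/16501 -800/16501; -800/16501 255781/66004]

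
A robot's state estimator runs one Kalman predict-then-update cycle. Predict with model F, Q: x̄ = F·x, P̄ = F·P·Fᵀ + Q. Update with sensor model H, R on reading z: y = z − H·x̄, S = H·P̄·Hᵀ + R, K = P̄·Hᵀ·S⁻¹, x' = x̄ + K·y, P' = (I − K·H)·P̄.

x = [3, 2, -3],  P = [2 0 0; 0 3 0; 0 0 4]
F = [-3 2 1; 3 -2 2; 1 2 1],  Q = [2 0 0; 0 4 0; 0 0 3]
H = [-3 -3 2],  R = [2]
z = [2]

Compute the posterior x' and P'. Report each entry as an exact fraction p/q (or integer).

x̄ = F·x = [-8, -1, 4]
P̄ = F·P·Fᵀ + Q = [36 -22 10; -22 50 2; 10 2 21]
y = z − H·x̄ = [-33]
S = H·P̄·Hᵀ + R = [320]
K = P̄·Hᵀ·S⁻¹ = [-11/160; -1/4; 3/160]
x' = x̄ + K·y = [-917/160, 29/4, 541/160]
P' = (I − K·H)·P̄ = [2759/80 -55/2 833/80; -55/2 30 7/2; 833/80 7/2 1671/80]

x' = [-917/160, 29/4, 541/160]
P' = [2759/80 -55/2 833/80; -55/2 30 7/2; 833/80 7/2 1671/80]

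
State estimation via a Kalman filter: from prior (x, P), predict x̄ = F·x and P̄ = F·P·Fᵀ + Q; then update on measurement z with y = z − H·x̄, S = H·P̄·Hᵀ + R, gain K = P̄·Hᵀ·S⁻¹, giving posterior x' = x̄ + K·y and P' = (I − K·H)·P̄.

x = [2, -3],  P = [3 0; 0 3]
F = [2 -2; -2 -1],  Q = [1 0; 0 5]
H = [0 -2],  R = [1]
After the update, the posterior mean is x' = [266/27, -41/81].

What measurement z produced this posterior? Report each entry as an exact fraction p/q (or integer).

z = [1]

x̄ = F·x = [10, -1]
P̄ = F·P·Fᵀ + Q = [25 -6; -6 20]
S = H·P̄·Hᵀ + R = [81]
K = P̄·Hᵀ·S⁻¹ = [4/27; -40/81]
x' − x̄ = [-4/27, 40/81] = K·y
y = (KᵀK)⁻¹·Kᵀ·(x' − x̄) = [-1]
z = y + H·x̄ = [-1] + [2] = [1]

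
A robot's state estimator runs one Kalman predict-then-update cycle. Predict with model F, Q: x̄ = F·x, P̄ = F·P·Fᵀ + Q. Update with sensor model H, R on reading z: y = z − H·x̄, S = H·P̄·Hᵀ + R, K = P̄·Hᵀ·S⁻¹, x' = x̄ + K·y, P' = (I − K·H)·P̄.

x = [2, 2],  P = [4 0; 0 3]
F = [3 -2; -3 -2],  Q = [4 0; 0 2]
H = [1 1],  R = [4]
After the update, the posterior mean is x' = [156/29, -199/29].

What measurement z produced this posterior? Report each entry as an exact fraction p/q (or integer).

z = [-1]

x̄ = F·x = [2, -10]
P̄ = F·P·Fᵀ + Q = [52 -24; -24 50]
S = H·P̄·Hᵀ + R = [58]
K = P̄·Hᵀ·S⁻¹ = [14/29; 13/29]
x' − x̄ = [98/29, 91/29] = K·y
y = (KᵀK)⁻¹·Kᵀ·(x' − x̄) = [7]
z = y + H·x̄ = [7] + [-8] = [-1]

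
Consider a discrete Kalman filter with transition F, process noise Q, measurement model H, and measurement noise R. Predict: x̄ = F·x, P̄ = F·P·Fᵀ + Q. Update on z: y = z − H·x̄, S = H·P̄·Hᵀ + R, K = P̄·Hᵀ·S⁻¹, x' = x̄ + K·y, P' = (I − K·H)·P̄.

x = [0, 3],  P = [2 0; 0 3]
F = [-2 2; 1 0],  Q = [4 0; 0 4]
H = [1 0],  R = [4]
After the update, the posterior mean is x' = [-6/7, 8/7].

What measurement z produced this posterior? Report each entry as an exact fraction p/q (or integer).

x̄ = F·x = [6, 0]
P̄ = F·P·Fᵀ + Q = [24 -4; -4 6]
S = H·P̄·Hᵀ + R = [28]
K = P̄·Hᵀ·S⁻¹ = [6/7; -1/7]
x' − x̄ = [-48/7, 8/7] = K·y
y = (KᵀK)⁻¹·Kᵀ·(x' − x̄) = [-8]
z = y + H·x̄ = [-8] + [6] = [-2]

z = [-2]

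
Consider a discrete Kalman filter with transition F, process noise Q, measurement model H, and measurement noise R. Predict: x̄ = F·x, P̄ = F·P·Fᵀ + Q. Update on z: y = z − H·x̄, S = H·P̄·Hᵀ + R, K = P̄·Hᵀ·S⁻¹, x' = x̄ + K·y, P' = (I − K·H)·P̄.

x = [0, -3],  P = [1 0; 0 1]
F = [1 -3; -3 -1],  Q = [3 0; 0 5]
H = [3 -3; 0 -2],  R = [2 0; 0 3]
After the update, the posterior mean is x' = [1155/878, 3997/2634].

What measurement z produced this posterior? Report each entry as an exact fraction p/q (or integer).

z = [-1, -2]

x̄ = F·x = [9, 3]
P̄ = F·P·Fᵀ + Q = [13 0; 0 15]
S = H·P̄·Hᵀ + R = [254 90; 90 63]
K = P̄·Hᵀ·S⁻¹ = [273/878 -195/439; -15/878 -595/1317]
x' − x̄ = [-6747/878, -3905/2634] = K·y
y = (KᵀK)⁻¹·Kᵀ·(x' − x̄) = [-19, 4]
z = y + H·x̄ = [-19, 4] + [18, -6] = [-1, -2]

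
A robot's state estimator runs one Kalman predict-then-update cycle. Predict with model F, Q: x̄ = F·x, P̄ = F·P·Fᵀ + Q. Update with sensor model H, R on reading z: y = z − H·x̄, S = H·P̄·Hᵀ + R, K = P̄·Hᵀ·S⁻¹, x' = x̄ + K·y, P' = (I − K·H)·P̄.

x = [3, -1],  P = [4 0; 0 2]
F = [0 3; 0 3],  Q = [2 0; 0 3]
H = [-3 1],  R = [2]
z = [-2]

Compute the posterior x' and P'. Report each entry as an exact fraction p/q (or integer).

x' = [51/95, -21/95]
P' = [136/95 324/95; 324/95 906/95]

x̄ = F·x = [-3, -3]
P̄ = F·P·Fᵀ + Q = [20 18; 18 21]
y = z − H·x̄ = [-8]
S = H·P̄·Hᵀ + R = [95]
K = P̄·Hᵀ·S⁻¹ = [-42/95; -33/95]
x' = x̄ + K·y = [51/95, -21/95]
P' = (I − K·H)·P̄ = [136/95 324/95; 324/95 906/95]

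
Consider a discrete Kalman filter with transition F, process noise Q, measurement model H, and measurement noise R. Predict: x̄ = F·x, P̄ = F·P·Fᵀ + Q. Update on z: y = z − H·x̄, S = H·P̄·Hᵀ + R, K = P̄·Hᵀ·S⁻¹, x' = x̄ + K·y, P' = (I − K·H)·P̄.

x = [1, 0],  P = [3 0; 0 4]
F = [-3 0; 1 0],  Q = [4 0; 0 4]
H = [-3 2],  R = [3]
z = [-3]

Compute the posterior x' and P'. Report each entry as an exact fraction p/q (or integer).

x̄ = F·x = [-3, 1]
P̄ = F·P·Fᵀ + Q = [31 -9; -9 7]
y = z − H·x̄ = [-14]
S = H·P̄·Hᵀ + R = [418]
K = P̄·Hᵀ·S⁻¹ = [-111/418; 41/418]
x' = x̄ + K·y = [150/209, -78/209]
P' = (I − K·H)·P̄ = [637/418 789/418; 789/418 1245/418]

x' = [150/209, -78/209]
P' = [637/418 789/418; 789/418 1245/418]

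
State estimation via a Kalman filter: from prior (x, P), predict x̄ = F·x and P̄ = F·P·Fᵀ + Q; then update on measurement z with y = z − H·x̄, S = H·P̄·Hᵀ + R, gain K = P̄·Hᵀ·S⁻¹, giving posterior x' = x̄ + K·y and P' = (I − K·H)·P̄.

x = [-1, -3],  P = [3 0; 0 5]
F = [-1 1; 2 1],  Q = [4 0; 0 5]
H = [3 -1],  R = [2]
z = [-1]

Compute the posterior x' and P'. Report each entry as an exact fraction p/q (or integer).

x̄ = F·x = [-2, -5]
P̄ = F·P·Fᵀ + Q = [12 -1; -1 22]
y = z − H·x̄ = [0]
S = H·P̄·Hᵀ + R = [138]
K = P̄·Hᵀ·S⁻¹ = [37/138; -25/138]
x' = x̄ + K·y = [-2, -5]
P' = (I − K·H)·P̄ = [287/138 787/138; 787/138 2411/138]

x' = [-2, -5]
P' = [287/138 787/138; 787/138 2411/138]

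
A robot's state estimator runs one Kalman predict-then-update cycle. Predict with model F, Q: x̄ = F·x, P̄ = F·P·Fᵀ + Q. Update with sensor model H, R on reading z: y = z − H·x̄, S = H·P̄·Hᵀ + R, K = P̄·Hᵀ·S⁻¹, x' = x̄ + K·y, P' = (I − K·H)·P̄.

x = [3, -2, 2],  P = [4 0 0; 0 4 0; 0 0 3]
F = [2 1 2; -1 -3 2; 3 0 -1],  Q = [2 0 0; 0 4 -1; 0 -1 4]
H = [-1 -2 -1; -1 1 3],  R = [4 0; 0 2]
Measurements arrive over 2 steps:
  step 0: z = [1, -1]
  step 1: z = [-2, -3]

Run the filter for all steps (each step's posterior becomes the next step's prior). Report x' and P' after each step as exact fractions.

step 0: x̄ = F·x = [8, 7, 7]
step 0: P̄ = F·P·Fᵀ + Q = [34 -8 18; -8 56 -19; 18 -19 43]
step 0: y = z − H·x̄ = [30, -21]
step 0: S = H·P̄·Hᵀ + R = [233 -118; -118 273]
step 0: K = P̄·Hᵀ·S⁻¹ = [-8412/49685 -1452/49685; -22379/49685 -8399/49685; 4577/49685 18722/49685]
step 0: x' = x̄ + K·y = [175612/49685, -147196/49685, 91943/49685]
step 0: P' = (I − K·H)·P̄ = [1403882/49685 -1102336/49685 834438/49685; -1102336/49685 938938/49685 -686024/49685; 834438/49685 -686024/49685 519302/49685]
step 1: x̄ = F·x = [387914/49685, 449862/49685, 434893/49685]
step 1: P̄ = F·P·Fᵀ + Q = [8253108/49685 8581954/49685 8101456/49685; 8581954/49685 10410792/49685 8404083/49685; 8101456/49685 8404083/49685 8346352/49685]
step 1: y = z − H·x̄ = [1623161/49685, -1515682/49685]
step 1: S = H·P̄·Hᵀ + R = [142588428/49685 -104057071/49685; -104057071/49685 78532292/49685]
step 1: K = P̄·Hᵀ·S⁻¹ = [-1389198598/7445346451 494661168/7445346451; -3125748663/7445346451 -1578025883/7445346451; 509478641/7445346451 3077618882/7445346451]
step 1: x' = x̄ + K·y = [-2344528344/7445346451, 13436058085/7445346451, -12071986068/7445346451]
step 1: P' = (I − K·H)·P̄ = [54308939100/7445346451 -40310939112/7445346451 31869733516/7445346451; -40310939112/7445346451 40381758434/7445346451 -27949583104/7445346451; 31869733516/7445346451 -27949583104/7445346451 21991518128/7445346451]

step 0: x' = [175612/49685, -147196/49685, 91943/49685], P' = [1403882/49685 -1102336/49685 834438/49685; -1102336/49685 938938/49685 -686024/49685; 834438/49685 -686024/49685 519302/49685]
step 1: x' = [-2344528344/7445346451, 13436058085/7445346451, -12071986068/7445346451], P' = [54308939100/7445346451 -40310939112/7445346451 31869733516/7445346451; -40310939112/7445346451 40381758434/7445346451 -27949583104/7445346451; 31869733516/7445346451 -27949583104/7445346451 21991518128/7445346451]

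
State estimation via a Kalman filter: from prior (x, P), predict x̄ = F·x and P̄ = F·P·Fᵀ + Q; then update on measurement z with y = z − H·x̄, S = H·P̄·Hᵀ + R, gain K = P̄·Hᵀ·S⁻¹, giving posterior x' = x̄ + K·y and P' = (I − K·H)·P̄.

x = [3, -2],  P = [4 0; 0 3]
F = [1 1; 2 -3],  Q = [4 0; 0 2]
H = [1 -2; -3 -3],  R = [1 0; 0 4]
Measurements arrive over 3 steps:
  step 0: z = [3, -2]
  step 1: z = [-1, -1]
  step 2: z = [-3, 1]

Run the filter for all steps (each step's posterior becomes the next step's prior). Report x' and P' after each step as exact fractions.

step 0: x̄ = F·x = [1, 12]
step 0: P̄ = F·P·Fᵀ + Q = [11 -1; -1 45]
step 0: y = z − H·x̄ = [26, 37]
step 0: S = H·P̄·Hᵀ + R = [196 234; 234 490]
step 0: K = P̄·Hᵀ·S⁻¹ = [6695/20642 -4461/20642; -6851/20642 -2289/20642]
step 0: x' = x̄ + K·y = [29655/20642, -15115/20642]
step 0: P' = (I − K·H)·P̄ = [6197/20642 -249/20642; -249/20642 3301/20642]
step 1: x̄ = F·x = [7270/10321, 104655/20642]
step 1: P̄ = F·P·Fᵀ + Q = [45784/10321 1370/10321; 1370/10321 98769/20642]
step 1: y = z − H·x̄ = [87064/10321, 336943/20642]
step 1: S = H·P̄·Hᵀ + R = [248163/10321 163065/10321; 163065/10321 1844921/20642]
step 1: K = P̄·Hᵀ·S⁻¹ = [4054768/13069171 -2720964/13069171; -12599144/39207513 -1414837/13069171]
step 1: x' = x̄ + K·y = [-1004524/13069171, 23216755/39207513]
step 1: P' = (I − K·H)·P̄ = [3770224/13069171 -142272/13069171; -142272/13069171 6086164/39207513]
step 2: x̄ = F·x = [20203183/39207513, -25225803/13069171]
step 2: P̄ = F·P·Fᵀ + Q = [173373256/39207513 1596556/13069171; 1596556/13069171 61184994/13069171]
step 2: y = z − H·x̄ = [-289180540/39207513, -42405055/13069171]
step 2: S = H·P̄·Hᵀ + R = [927642025/39207513 198526376/13069171; 198526376/13069171 1151799406/13069171]
step 2: K = P̄·Hᵀ·S⁻¹ = [11277220976/36353467541 -7566999810/36353467541; -11674273728/36353467541 -3932394687/36353467541]
step 2: x' = x̄ + K·y = [-39891843299/36353467541, 28695948862/36353467541]
step 2: P' = (I − K·H)·P̄ = [10485295712/36353467541 -395962632/36353467541; -395962632/36353467541 5639155548/36353467541]

step 0: x' = [29655/20642, -15115/20642], P' = [6197/20642 -249/20642; -249/20642 3301/20642]
step 1: x' = [-1004524/13069171, 23216755/39207513], P' = [3770224/13069171 -142272/13069171; -142272/13069171 6086164/39207513]
step 2: x' = [-39891843299/36353467541, 28695948862/36353467541], P' = [10485295712/36353467541 -395962632/36353467541; -395962632/36353467541 5639155548/36353467541]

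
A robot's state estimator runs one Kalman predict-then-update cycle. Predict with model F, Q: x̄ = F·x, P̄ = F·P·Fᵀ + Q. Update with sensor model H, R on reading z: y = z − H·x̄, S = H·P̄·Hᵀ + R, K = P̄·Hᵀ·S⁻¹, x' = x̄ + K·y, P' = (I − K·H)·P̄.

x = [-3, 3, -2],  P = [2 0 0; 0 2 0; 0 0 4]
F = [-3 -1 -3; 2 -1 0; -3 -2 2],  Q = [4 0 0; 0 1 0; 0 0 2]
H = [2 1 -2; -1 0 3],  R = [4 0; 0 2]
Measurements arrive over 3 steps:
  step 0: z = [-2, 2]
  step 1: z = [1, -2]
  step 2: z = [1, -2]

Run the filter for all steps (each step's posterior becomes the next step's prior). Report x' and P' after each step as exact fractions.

step 0: x̄ = F·x = [12, -9, -1]
step 0: P̄ = F·P·Fᵀ + Q = [60 -10 -2; -10 11 -8; -2 -8 44]
step 0: y = z − H·x̄ = [-19, 17]
step 0: S = H·P̄·Hᵀ + R = [439 -414; -414 470]
step 0: K = P̄·Hᵀ·S⁻¹ = [13128/17467 9111/17467; -1253/17467 -1624/17467; 4238/17467 8713/17467]
step 0: x' = x̄ + K·y = [115059/17467, -161004/17467, 50132/17467]
step 0: P' = (I − K·H)·P̄ = [152754/17467 -139012/17467 56992/17467; -139012/17467 178172/17467 -47420/17467; 56992/17467 -47420/17467 24806/17467]
step 1: x̄ = F·x = [-334569/17467, 391122/17467, 77095/17467]
step 1: P̄ = F·P·Fᵀ + Q = [1753344/17467 -1361576/17467 312482/17467; -1361576/17467 1362703/17467 -98360/17467; 312482/17467 -98360/17467 248944/17467]
step 1: y = z − H·x̄ = [449673/17467, -600788/17467]
step 1: S = H·P̄·Hᵀ + R = [1889003/17467 -1434000/17467; -1434000/17467 2153882/17467]
step 1: K = P̄·Hᵀ·S⁻¹ = [60234204/57603869 18281859/57603869; -27972167/57603869 9899432/57603869; 19600068/57603869 24665575/57603869]
step 1: x' = x̄ + K·y = [-181501983/57603869, 229252433/57603869, -89551143/57603869]
step 1: P' = (I − K·H)·P̄ = [1394093178/57603869 -1593478276/57603869 476885632/57603869; -1593478276/57603869 2025948276/57603869 -524559804/57603869; 476885632/57603869 -524559804/57603869 175405594/57603869]
step 2: x̄ = F·x = [583906945/57603869, -592256399/57603869, -93101203/57603869]
step 2: P̄ = F·P·Fᵀ + Q = [12257565596/57603869 -12367082272/57603869 537414786/57603869; -12367082272/57603869 14033837961/57603869 237477896/57603869; 537414786/57603869 237477896/57603869 819573356/57603869]
step 2: y = z − H·x̄ = [-704156028/57603869, 748002816/57603869]
step 2: S = H·P̄·Hᵀ + R = [11855250285/57603869 -12053737080/57603869; -12053737080/57603869 16524444822/57603869]
step 2: K = P̄·Hᵀ·S⁻¹ = [52719162148/48809271235 4207314043/29285562741; -5209582645/9761854247 11779891480/29285562741; 51379858028/146427813705 3633614085/9761854247]
step 2: x' = x̄ + K·y = [-58629836881/48809271235, 14304057343/9761854247, -52327149757/48809271235]
step 2: P' = (I − K·H)·P̄ = [4643386719902/146427813705 -1106100717428/29285562741 520606651148/48809271235; -1106100717428/29285562741 1427992486804/29285562741 -120282326052/9761854247; 520606651148/48809271235 -120282326052/9761854247 556942791998/146427813705]

step 0: x' = [115059/17467, -161004/17467, 50132/17467], P' = [152754/17467 -139012/17467 56992/17467; -139012/17467 178172/17467 -47420/17467; 56992/17467 -47420/17467 24806/17467]
step 1: x' = [-181501983/57603869, 229252433/57603869, -89551143/57603869], P' = [1394093178/57603869 -1593478276/57603869 476885632/57603869; -1593478276/57603869 2025948276/57603869 -524559804/57603869; 476885632/57603869 -524559804/57603869 175405594/57603869]
step 2: x' = [-58629836881/48809271235, 14304057343/9761854247, -52327149757/48809271235], P' = [4643386719902/146427813705 -1106100717428/29285562741 520606651148/48809271235; -1106100717428/29285562741 1427992486804/29285562741 -120282326052/9761854247; 520606651148/48809271235 -120282326052/9761854247 556942791998/146427813705]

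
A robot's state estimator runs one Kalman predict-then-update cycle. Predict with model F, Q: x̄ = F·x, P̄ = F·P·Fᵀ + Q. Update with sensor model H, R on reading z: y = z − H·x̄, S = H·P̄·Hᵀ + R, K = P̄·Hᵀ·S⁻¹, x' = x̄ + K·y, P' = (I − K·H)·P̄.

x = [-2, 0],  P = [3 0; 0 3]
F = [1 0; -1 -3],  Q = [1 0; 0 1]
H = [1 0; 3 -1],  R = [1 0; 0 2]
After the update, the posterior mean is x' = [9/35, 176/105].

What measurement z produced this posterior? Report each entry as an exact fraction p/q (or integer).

x̄ = F·x = [-2, 2]
P̄ = F·P·Fᵀ + Q = [4 -3; -3 31]
S = H·P̄·Hᵀ + R = [5 15; 15 87]
K = P̄·Hᵀ·S⁻¹ = [41/70 1/14; 113/70 -31/42]
x' − x̄ = [79/35, -34/105] = K·y
y = (KᵀK)⁻¹·Kᵀ·(x' − x̄) = [3, 7]
z = y + H·x̄ = [3, 7] + [-2, -8] = [1, -1]

z = [1, -1]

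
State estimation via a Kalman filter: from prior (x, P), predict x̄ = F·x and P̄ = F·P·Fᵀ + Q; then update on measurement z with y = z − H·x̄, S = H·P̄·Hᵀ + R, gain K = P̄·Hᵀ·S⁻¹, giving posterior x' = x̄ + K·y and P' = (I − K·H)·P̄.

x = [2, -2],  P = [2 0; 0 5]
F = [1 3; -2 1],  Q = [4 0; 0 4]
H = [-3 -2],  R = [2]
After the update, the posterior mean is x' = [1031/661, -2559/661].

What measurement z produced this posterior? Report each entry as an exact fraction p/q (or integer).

x̄ = F·x = [-4, -6]
P̄ = F·P·Fᵀ + Q = [51 11; 11 17]
S = H·P̄·Hᵀ + R = [661]
K = P̄·Hᵀ·S⁻¹ = [-175/661; -67/661]
x' − x̄ = [3675/661, 1407/661] = K·y
y = (KᵀK)⁻¹·Kᵀ·(x' − x̄) = [-21]
z = y + H·x̄ = [-21] + [24] = [3]

z = [3]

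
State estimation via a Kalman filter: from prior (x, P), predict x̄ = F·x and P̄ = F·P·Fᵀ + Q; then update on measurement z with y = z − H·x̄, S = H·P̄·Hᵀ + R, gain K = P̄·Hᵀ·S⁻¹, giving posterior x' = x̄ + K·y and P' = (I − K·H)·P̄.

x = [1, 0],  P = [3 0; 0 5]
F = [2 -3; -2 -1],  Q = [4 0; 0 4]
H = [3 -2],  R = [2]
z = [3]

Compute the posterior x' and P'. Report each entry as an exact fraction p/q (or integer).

x' = [-41/599, -967/599]
P' = [5210/599 7638/599; 7638/599 11490/599]

x̄ = F·x = [2, -2]
P̄ = F·P·Fᵀ + Q = [61 3; 3 21]
y = z − H·x̄ = [-7]
S = H·P̄·Hᵀ + R = [599]
K = P̄·Hᵀ·S⁻¹ = [177/599; -33/599]
x' = x̄ + K·y = [-41/599, -967/599]
P' = (I − K·H)·P̄ = [5210/599 7638/599; 7638/599 11490/599]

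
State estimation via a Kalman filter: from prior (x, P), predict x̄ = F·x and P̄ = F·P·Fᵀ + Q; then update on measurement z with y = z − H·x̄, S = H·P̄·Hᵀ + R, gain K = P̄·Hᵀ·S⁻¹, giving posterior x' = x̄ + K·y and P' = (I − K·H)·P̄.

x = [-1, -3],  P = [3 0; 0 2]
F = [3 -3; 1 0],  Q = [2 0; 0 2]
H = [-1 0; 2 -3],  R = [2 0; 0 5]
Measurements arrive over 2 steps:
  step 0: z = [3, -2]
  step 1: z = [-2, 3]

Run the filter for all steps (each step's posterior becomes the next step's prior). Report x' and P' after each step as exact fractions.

step 0: x̄ = F·x = [6, -1]
step 0: P̄ = F·P·Fᵀ + Q = [47 9; 9 5]
step 0: y = z − H·x̄ = [9, -17]
step 0: S = H·P̄·Hᵀ + R = [49 -67; -67 130]
step 0: K = P̄·Hᵀ·S⁻¹ = [-1621/1881 134/1881; -17/33 -8/33]
step 0: x' = x̄ + K·y = [-5581/1881, -50/33]
step 0: P' = (I − K·H)·P̄ = [3242/1881 34/33; 34/33 12/11]
step 1: x̄ = F·x = [-2731/627, -5581/1881]
step 1: P̄ = F·P·Fᵀ + Q = [1836/209 1304/627; 1304/627 7004/1881]
step 1: y = z − H·x̄ = [-3985/627, 1762/627]
step 1: S = H·P̄·Hᵀ + R = [2254/209 -2368/209; -2368/209 10177/209]
step 1: K = P̄·Hᵀ·S⁻¹ = [-31286/41463 2368/41463; -18884/41463 -10364/41463]
step 1: x' = x̄ + K·y = [24899/41463, -10709/13821]
step 1: P' = (I − K·H)·P̄ = [62572/41463 37768/41463; 37768/41463 42452/41463]

step 0: x' = [-5581/1881, -50/33], P' = [3242/1881 34/33; 34/33 12/11]
step 1: x' = [24899/41463, -10709/13821], P' = [62572/41463 37768/41463; 37768/41463 42452/41463]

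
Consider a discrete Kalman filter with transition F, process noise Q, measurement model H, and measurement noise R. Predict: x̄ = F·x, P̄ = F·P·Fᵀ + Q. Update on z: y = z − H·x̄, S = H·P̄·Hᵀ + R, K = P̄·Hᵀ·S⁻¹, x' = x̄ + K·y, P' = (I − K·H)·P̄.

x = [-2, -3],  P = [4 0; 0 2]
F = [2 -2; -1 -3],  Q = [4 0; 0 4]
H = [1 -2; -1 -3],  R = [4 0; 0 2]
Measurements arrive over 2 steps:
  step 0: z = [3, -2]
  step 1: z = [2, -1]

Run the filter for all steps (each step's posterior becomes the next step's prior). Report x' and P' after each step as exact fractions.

step 0: x' = [2793/1199, -171/2398], P' = [1972/1199 -354/1199; -354/1199 280/1199]
step 1: x' = [726413/360132, -19583/60022], P' = [140009/90033 -8304/30011; -8304/30011 6772/30011]

step 0: x̄ = F·x = [2, 11]
step 0: P̄ = F·P·Fᵀ + Q = [28 4; 4 26]
step 0: y = z − H·x̄ = [23, 33]
step 0: S = H·P̄·Hᵀ + R = [120 124; 124 288]
step 0: K = P̄·Hᵀ·S⁻¹ = [670/1199 -455/1199; -457/2398 -243/1199]
step 0: x' = x̄ + K·y = [2793/1199, -171/2398]
step 0: P' = (I − K·H)·P̄ = [1972/1199 -354/1199; -354/1199 280/1199]
step 1: x̄ = F·x = [5757/1199, -5073/2398]
step 1: P̄ = F·P·Fᵀ + Q = [16636/1199 -848/1199; -848/1199 7164/1199]
step 1: y = z − H·x̄ = [-8432/1199, -6103/2398]
step 1: S = H·P̄·Hᵀ + R = [53480/1199 27196/1199; 27196/1199 78422/1199]
step 1: K = P̄·Hᵀ·S⁻¹ = [189833/360132 -65273/180066; -5462/30011 -6006/30011]
step 1: x' = x̄ + K·y = [726413/360132, -19583/60022]
step 1: P' = (I − K·H)·P̄ = [140009/90033 -8304/30011; -8304/30011 6772/30011]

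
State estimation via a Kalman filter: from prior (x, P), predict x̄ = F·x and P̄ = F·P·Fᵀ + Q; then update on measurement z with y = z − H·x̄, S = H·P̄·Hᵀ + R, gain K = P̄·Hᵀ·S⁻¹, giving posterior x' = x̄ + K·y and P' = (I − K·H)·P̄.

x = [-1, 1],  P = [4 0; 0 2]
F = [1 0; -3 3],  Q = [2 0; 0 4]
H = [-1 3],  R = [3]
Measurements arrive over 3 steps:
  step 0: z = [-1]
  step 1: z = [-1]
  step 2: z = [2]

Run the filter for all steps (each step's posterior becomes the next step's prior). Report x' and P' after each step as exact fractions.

step 0: x̄ = F·x = [-1, 6]
step 0: P̄ = F·P·Fᵀ + Q = [6 -12; -12 58]
step 0: y = z − H·x̄ = [-20]
step 0: S = H·P̄·Hᵀ + R = [603]
step 0: K = P̄·Hᵀ·S⁻¹ = [-14/201; 62/201]
step 0: x' = x̄ + K·y = [79/201, -34/201]
step 0: P' = (I − K·H)·P̄ = [206/67 64/67; 64/67 42/67]
step 1: x̄ = F·x = [79/201, -113/67]
step 1: P̄ = F·P·Fᵀ + Q = [340/67 -426/67; -426/67 1348/67]
step 1: y = z − H·x̄ = [895/201]
step 1: S = H·P̄·Hᵀ + R = [15229/67]
step 1: K = P̄·Hᵀ·S⁻¹ = [-1618/15229; 4470/15229]
step 1: x' = x̄ + K·y = [-1219/15229, -5781/15229]
step 1: P' = (I − K·H)·P̄ = [38208/15229 11118/15229; 11118/15229 8176/15229]
step 2: x̄ = F·x = [-1219/15229, -13686/15229]
step 2: P̄ = F·P·Fᵀ + Q = [68666/15229 -81270/15229; -81270/15229 278248/15229]
step 2: y = z − H·x̄ = [70297/15229]
step 2: S = H·P̄·Hᵀ + R = [3106205/15229]
step 2: K = P̄·Hᵀ·S⁻¹ = [-312476/3106205; 916014/3106205]
step 2: x' = x̄ + K·y = [-1691023/3106205, 1436832/3106205]
step 2: P' = (I − K·H)·P̄ = [7594026/3106205 2218866/3106205; 2218866/3106205 1655636/3106205]

step 0: x' = [79/201, -34/201], P' = [206/67 64/67; 64/67 42/67]
step 1: x' = [-1219/15229, -5781/15229], P' = [38208/15229 11118/15229; 11118/15229 8176/15229]
step 2: x' = [-1691023/3106205, 1436832/3106205], P' = [7594026/3106205 2218866/3106205; 2218866/3106205 1655636/3106205]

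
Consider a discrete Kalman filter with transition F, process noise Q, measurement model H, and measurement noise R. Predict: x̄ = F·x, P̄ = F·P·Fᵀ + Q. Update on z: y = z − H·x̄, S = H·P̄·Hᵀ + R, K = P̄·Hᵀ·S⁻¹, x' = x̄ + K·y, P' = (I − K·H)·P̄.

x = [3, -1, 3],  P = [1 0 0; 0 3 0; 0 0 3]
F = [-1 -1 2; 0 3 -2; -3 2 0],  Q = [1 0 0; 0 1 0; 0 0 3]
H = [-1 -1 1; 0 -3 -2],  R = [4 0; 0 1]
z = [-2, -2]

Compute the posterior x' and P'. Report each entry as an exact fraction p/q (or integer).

x' = [-1396/2131, 15425/8524, -14915/8524]
P' = [20068/2131 -8756/2131 13020/2131; -8756/2131 19239/8524 -27837/8524; 13020/2131 -27837/8524 42351/8524]

x̄ = F·x = [4, -9, -11]
P̄ = F·P·Fᵀ + Q = [17 -21 -3; -21 40 18; -3 18 24]
y = z − H·x̄ = [4, -51]
S = H·P̄·Hᵀ + R = [13 -15; -15 673]
K = P̄·Hᵀ·S⁻¹ = [427/2131 228/2131; -3013/8524 -2043/8524; 4527/8524 -1191/8524]
x' = x̄ + K·y = [-1396/2131, 15425/8524, -14915/8524]
P' = (I − K·H)·P̄ = [20068/2131 -8756/2131 13020/2131; -8756/2131 19239/8524 -27837/8524; 13020/2131 -27837/8524 42351/8524]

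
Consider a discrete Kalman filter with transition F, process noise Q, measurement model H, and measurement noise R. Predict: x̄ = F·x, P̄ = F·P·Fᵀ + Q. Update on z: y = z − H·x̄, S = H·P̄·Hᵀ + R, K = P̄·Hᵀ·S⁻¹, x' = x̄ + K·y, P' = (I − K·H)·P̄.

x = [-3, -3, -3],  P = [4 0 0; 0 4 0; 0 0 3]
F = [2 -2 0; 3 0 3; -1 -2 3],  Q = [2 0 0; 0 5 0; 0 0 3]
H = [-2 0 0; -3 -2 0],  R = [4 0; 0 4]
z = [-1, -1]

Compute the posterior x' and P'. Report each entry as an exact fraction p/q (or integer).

x' = [303/265, -242/159, 832/265]
P' = [236/265 -344/265 -38/265; -344/265 2284/795 103/265; -38/265 103/265 12312/265]

x̄ = F·x = [0, -18, 0]
P̄ = F·P·Fᵀ + Q = [34 24 8; 24 68 15; 8 15 50]
y = z − H·x̄ = [-1, -37]
S = H·P̄·Hᵀ + R = [140 300; 300 870]
K = P̄·Hᵀ·S⁻¹ = [-118/265 -1/53; 172/265 -368/795; 19/265 -23/265]
x' = x̄ + K·y = [303/265, -242/159, 832/265]
P' = (I − K·H)·P̄ = [236/265 -344/265 -38/265; -344/265 2284/795 103/265; -38/265 103/265 12312/265]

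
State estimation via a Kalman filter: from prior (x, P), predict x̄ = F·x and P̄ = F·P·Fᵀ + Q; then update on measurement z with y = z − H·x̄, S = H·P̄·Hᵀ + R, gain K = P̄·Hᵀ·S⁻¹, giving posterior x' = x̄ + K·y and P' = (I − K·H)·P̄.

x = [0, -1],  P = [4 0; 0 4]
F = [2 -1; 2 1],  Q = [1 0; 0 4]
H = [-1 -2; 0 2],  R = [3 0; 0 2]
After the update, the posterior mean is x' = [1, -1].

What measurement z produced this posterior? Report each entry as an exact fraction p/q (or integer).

z = [1, -2]

x̄ = F·x = [1, -1]
P̄ = F·P·Fᵀ + Q = [21 12; 12 24]
S = H·P̄·Hᵀ + R = [168 -120; -120 98]
K = P̄·Hᵀ·S⁻¹ = [-255/344 -57/86; -5/86 18/43]
x' − x̄ = [0, 0] = K·y
y = (KᵀK)⁻¹·Kᵀ·(x' − x̄) = [0, 0]
z = y + H·x̄ = [0, 0] + [1, -2] = [1, -2]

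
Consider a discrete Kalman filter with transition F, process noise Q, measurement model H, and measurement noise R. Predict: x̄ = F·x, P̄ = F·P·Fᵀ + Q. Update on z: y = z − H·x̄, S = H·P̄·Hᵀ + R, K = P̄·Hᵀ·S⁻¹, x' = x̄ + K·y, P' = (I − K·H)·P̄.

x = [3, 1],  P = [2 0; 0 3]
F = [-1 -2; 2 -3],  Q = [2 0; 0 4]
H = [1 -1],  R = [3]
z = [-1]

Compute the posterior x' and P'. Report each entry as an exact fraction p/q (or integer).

x' = [-68/15, -17/6]
P' = [238/15 47/3; 47/3 109/6]

x̄ = F·x = [-5, 3]
P̄ = F·P·Fᵀ + Q = [16 14; 14 39]
y = z − H·x̄ = [7]
S = H·P̄·Hᵀ + R = [30]
K = P̄·Hᵀ·S⁻¹ = [1/15; -5/6]
x' = x̄ + K·y = [-68/15, -17/6]
P' = (I − K·H)·P̄ = [238/15 47/3; 47/3 109/6]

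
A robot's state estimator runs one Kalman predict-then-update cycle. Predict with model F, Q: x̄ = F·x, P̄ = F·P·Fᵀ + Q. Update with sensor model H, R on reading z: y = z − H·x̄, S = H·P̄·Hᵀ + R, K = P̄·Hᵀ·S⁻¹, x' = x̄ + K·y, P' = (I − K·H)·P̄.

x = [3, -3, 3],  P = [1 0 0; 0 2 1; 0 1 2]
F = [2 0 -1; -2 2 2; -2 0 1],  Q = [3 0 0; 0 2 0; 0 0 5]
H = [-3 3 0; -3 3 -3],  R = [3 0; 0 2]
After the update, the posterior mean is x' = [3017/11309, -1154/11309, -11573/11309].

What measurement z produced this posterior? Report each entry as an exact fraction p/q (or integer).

x̄ = F·x = [3, -6, -3]
P̄ = F·P·Fᵀ + Q = [9 -10 -6; -10 30 10; -6 10 11]
S = H·P̄·Hᵀ + R = [534 387; 387 344]
K = P̄·Hᵀ·S⁻¹ = [-35/263 411/11309; 50/263 540/11309; 83/263 -3522/11309]
x' − x̄ = [-30910/11309, 66700/11309, 22354/11309] = K·y
y = (KᵀK)⁻¹·Kᵀ·(x' − x̄) = [26, 20]
z = y + H·x̄ = [26, 20] + [-27, -18] = [-1, 2]

z = [-1, 2]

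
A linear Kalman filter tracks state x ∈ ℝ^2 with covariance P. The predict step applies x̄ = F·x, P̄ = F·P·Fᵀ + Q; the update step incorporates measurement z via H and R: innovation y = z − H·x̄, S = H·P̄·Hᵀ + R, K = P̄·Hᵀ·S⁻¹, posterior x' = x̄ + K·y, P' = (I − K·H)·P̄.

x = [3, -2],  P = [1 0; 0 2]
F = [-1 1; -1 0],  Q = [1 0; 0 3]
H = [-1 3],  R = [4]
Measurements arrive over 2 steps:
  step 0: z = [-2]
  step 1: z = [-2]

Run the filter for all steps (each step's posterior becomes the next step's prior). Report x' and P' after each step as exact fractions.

step 0: x̄ = F·x = [-5, -3]
step 0: P̄ = F·P·Fᵀ + Q = [4 1; 1 4]
step 0: y = z − H·x̄ = [2]
step 0: S = H·P̄·Hᵀ + R = [38]
step 0: K = P̄·Hᵀ·S⁻¹ = [-1/38; 11/38]
step 0: x' = x̄ + K·y = [-96/19, -46/19]
step 0: P' = (I − K·H)·P̄ = [151/38 49/38; 49/38 31/38]
step 1: x̄ = F·x = [50/19, 96/19]
step 1: P̄ = F·P·Fᵀ + Q = [61/19 51/19; 51/19 265/38]
step 1: y = z − H·x̄ = [-276/19]
step 1: S = H·P̄·Hᵀ + R = [2047/38]
step 1: K = P̄·Hᵀ·S⁻¹ = [8/89; 693/2047]
step 1: x' = x̄ + K·y = [118/89, 12/89]
step 1: P' = (I − K·H)·P̄ = [247/89 93/89; 93/89 1637/2047]

step 0: x' = [-96/19, -46/19], P' = [151/38 49/38; 49/38 31/38]
step 1: x' = [118/89, 12/89], P' = [247/89 93/89; 93/89 1637/2047]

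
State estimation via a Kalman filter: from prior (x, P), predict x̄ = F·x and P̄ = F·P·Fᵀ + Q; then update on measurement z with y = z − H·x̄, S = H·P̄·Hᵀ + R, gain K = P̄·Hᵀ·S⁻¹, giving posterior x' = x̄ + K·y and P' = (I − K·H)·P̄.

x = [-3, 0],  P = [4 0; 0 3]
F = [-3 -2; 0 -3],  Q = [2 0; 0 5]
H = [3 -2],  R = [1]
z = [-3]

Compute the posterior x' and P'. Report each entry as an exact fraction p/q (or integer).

x' = [-51/121, 100/121]
P' = [1718/121 2558/121; 2558/121 11516/363]

x̄ = F·x = [9, 0]
P̄ = F·P·Fᵀ + Q = [50 18; 18 32]
y = z − H·x̄ = [-30]
S = H·P̄·Hᵀ + R = [363]
K = P̄·Hᵀ·S⁻¹ = [38/121; -10/363]
x' = x̄ + K·y = [-51/121, 100/121]
P' = (I − K·H)·P̄ = [1718/121 2558/121; 2558/121 11516/363]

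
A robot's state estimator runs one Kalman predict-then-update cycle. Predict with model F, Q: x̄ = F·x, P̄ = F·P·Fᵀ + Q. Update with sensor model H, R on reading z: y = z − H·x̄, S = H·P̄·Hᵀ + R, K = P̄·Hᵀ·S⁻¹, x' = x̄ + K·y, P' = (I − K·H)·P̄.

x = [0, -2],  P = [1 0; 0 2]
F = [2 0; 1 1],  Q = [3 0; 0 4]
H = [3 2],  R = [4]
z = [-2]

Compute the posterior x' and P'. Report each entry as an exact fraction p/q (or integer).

x' = [50/119, -198/119]
P' = [208/119 -262/119; -262/119 433/119]

x̄ = F·x = [0, -2]
P̄ = F·P·Fᵀ + Q = [7 2; 2 7]
y = z − H·x̄ = [2]
S = H·P̄·Hᵀ + R = [119]
K = P̄·Hᵀ·S⁻¹ = [25/119; 20/119]
x' = x̄ + K·y = [50/119, -198/119]
P' = (I − K·H)·P̄ = [208/119 -262/119; -262/119 433/119]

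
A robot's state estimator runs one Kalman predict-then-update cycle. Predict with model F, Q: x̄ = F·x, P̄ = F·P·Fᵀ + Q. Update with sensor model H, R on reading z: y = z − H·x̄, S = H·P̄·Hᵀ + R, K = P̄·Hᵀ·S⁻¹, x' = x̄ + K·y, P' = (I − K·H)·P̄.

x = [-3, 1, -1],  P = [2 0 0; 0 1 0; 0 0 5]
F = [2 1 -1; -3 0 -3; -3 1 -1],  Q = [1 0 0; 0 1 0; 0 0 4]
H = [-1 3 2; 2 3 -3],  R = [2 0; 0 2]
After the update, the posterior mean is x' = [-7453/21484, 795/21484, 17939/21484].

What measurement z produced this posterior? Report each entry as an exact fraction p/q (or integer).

x̄ = F·x = [-4, 12, 11]
P̄ = F·P·Fᵀ + Q = [15 3 -6; 3 64 33; -6 33 28]
S = H·P̄·Hᵀ + R = [1107 246; 246 404]
K = P̄·Hᵀ·S⁻¹ = [-1183/21484 183/1048; 13111/64452 127/1048; 32153/193356 -295/3144]
x' − x̄ = [78483/21484, -257013/21484, -218385/21484] = K·y
y = (KᵀK)⁻¹·Kᵀ·(x' − x̄) = [-60, 2]
z = y + H·x̄ = [-60, 2] + [62, -5] = [2, -3]

z = [2, -3]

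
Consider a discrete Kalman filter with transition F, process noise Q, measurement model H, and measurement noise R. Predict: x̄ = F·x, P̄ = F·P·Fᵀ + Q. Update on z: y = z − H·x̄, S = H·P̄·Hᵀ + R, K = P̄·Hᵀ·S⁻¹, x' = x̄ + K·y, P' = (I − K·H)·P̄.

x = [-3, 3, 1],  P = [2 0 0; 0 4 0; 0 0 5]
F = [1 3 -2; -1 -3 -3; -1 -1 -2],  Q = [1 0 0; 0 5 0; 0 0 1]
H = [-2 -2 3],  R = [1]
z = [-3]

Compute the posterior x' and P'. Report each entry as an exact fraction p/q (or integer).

x' = [15/2, -47/6, -29/24]
P' = [17 -22 -7/2; -22 250/3 245/6; -7/2 245/6 4175/168]

x̄ = F·x = [4, -9, -2]
P̄ = F·P·Fᵀ + Q = [59 -8 6; -8 88 44; 6 44 27]
y = z − H·x̄ = [-7]
S = H·P̄·Hᵀ + R = [168]
K = P̄·Hᵀ·S⁻¹ = [-1/2; -1/6; -19/168]
x' = x̄ + K·y = [15/2, -47/6, -29/24]
P' = (I − K·H)·P̄ = [17 -22 -7/2; -22 250/3 245/6; -7/2 245/6 4175/168]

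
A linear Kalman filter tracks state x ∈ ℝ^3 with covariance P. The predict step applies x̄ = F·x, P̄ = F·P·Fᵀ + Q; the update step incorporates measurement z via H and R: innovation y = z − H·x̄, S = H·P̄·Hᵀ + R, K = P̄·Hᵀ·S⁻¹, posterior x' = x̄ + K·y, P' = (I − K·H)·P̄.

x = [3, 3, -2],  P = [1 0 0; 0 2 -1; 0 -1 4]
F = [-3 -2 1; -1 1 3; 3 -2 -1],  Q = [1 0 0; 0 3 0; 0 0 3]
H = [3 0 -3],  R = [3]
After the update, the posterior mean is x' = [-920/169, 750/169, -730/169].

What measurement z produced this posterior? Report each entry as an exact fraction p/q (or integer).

z = [-3]

x̄ = F·x = [-17, -6, 5]
P̄ = F·P·Fᵀ + Q = [26 16 -5; 16 36 -12; -5 -12 20]
S = H·P̄·Hᵀ + R = [507]
K = P̄·Hᵀ·S⁻¹ = [31/169; 28/169; -25/169]
x' − x̄ = [1953/169, 1764/169, -1575/169] = K·y
y = (KᵀK)⁻¹·Kᵀ·(x' − x̄) = [63]
z = y + H·x̄ = [63] + [-66] = [-3]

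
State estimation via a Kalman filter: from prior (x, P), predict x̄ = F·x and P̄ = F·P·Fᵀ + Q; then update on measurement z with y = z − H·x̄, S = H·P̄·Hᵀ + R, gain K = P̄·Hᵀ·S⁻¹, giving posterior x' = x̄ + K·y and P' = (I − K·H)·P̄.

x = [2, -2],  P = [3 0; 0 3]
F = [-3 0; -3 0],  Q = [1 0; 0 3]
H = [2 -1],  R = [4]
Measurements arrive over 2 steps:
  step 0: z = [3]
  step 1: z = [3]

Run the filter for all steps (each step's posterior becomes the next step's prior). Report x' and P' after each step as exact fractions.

step 0: x̄ = F·x = [-6, -6]
step 0: P̄ = F·P·Fᵀ + Q = [28 27; 27 30]
step 0: y = z − H·x̄ = [9]
step 0: S = H·P̄·Hᵀ + R = [38]
step 0: K = P̄·Hᵀ·S⁻¹ = [29/38; 12/19]
step 0: x' = x̄ + K·y = [33/38, -6/19]
step 0: P' = (I − K·H)·P̄ = [223/38 165/19; 165/19 282/19]
step 1: x̄ = F·x = [-99/38, -99/38]
step 1: P̄ = F·P·Fᵀ + Q = [2045/38 2007/38; 2007/38 2121/38]
step 1: y = z − H·x̄ = [213/38]
step 1: S = H·P̄·Hᵀ + R = [2425/38]
step 1: K = P̄·Hᵀ·S⁻¹ = [2083/2425; 1893/2425]
step 1: x' = x̄ + K·y = [5358/2425, 4293/2425]
step 1: P' = (I − K·H)·P̄ = [16322/2425 24312/2425; 24312/2425 41052/2425]

step 0: x' = [33/38, -6/19], P' = [223/38 165/19; 165/19 282/19]
step 1: x' = [5358/2425, 4293/2425], P' = [16322/2425 24312/2425; 24312/2425 41052/2425]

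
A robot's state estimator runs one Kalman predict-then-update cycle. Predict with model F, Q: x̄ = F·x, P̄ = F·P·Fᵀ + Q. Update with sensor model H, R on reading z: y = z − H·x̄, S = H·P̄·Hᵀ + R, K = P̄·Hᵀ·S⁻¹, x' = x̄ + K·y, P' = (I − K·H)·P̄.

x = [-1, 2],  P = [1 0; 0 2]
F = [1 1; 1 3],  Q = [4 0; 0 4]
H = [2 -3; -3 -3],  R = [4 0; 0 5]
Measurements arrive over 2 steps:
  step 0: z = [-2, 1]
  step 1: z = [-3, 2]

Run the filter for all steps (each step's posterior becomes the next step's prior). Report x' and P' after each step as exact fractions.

step 0: x' = [-2334/3937, 8650/27559], P' = [1316/3937 -76/3937; -76/3937 6732/27559]
step 1: x' = [-4649473/4919425, 3192251/9838850], P' = [8168332/24597125 -513692/24597125; -513692/24597125 5873102/24597125]

step 0: x̄ = F·x = [1, 5]
step 0: P̄ = F·P·Fᵀ + Q = [7 7; 7 23]
step 0: y = z − H·x̄ = [11, 19]
step 0: S = H·P̄·Hᵀ + R = [155 186; 186 401]
step 0: K = P̄·Hᵀ·S⁻¹ = [715/3937 -24/127; -5315/27559 -120/889]
step 0: x' = x̄ + K·y = [-2334/3937, 8650/27559]
step 0: P' = (I − K·H)·P̄ = [1316/3937 -76/3937; -76/3937 6732/27559]
step 1: x̄ = F·x = [-248/889, 9612/27559]
step 1: P̄ = F·P·Fᵀ + Q = [4036/889 880/889; 880/889 176844/27559]
step 1: y = z − H·x̄ = [-5495/3937, 60890/27559]
step 1: S = H·P̄·Hᵀ + R = [267848/3937 131820/3937; 131820/3937 3346475/27559]
step 1: K = P̄·Hᵀ·S⁻¹ = [893887/4919425 -656112/3513875; -1864669/9838850 -459378/3513875]
step 1: x' = x̄ + K·y = [-4649473/4919425, 3192251/9838850]
step 1: P' = (I − K·H)·P̄ = [8168332/24597125 -513692/24597125; -513692/24597125 5873102/24597125]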